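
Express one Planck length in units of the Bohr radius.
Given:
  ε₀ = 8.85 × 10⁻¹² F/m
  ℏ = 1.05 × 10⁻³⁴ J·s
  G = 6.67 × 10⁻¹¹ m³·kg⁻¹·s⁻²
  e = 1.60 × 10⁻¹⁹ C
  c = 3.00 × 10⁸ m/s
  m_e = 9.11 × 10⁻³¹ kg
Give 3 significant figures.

Planck length: ℓ_P = √(ℏG/c³) = 1.61 × 10⁻³⁵ m
Bohr radius: a₀ = 4πε₀ℏ²/(m_e e²) = 5.26 × 10⁻¹¹ m
ratio = 1.61 × 10⁻³⁵ / 5.26 × 10⁻¹¹ = 3.06 × 10⁻²⁵

3.06 × 10⁻²⁵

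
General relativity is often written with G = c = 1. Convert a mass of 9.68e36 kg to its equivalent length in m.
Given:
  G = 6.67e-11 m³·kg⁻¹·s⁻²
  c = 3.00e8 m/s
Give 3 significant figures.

In G = c = 1 units mass has dimensions of length; the conversion factor is G/c².
9.68e36 kg × (G/c²) = 7.17e9 m

7.17e9 m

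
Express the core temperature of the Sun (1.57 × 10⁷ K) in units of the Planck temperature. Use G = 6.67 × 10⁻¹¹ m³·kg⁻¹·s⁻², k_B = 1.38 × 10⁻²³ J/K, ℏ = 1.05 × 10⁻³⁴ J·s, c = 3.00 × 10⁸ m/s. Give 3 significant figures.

1.11 × 10⁻²⁵

Planck temperature: T_P = √(ℏc⁵/G) / k_B = 1.42 × 10³² K.
1.57 × 10⁷ / 1.42 × 10³² = 1.11 × 10⁻²⁵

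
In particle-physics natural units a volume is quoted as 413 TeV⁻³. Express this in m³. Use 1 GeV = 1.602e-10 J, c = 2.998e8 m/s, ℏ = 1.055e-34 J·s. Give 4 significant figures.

3.178e-54 m³

Volume is [L]³ = [E]⁻³·(ℏc)³.
1 GeV⁻³ → (ℏc)³ × (1 GeV in J)⁻³ = 7.696e-48 m³.
Convert the energy scale: 413 TeV⁻³ = 4.13e-7 GeV⁻³.
Result: 4.13e-7 × 7.696e-48 = 3.178e-54 m³.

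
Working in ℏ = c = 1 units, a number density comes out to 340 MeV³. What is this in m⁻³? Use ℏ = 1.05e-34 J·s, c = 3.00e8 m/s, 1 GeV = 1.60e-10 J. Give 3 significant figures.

4.46e40 m⁻³

Number density is [L]⁻³ = [E]³/(ℏc)³.
1 GeV³ → 1/(ℏc)³ × (1 GeV in J)³ = 1.31e47 m⁻³.
Convert the energy scale: 340 MeV³ = 3.40e-7 GeV³.
Result: 3.40e-7 × 1.31e47 = 4.46e40 m⁻³.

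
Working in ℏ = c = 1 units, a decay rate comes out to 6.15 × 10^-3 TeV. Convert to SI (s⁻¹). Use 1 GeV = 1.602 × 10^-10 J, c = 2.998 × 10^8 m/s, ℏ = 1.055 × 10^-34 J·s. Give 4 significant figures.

A rate is [E]/ℏ; divide by ℏ.
1 GeV → 1/ℏ × (1 GeV in J) = 1.518 × 10^24 s⁻¹.
Convert the energy scale: 6.15 × 10^-3 TeV = 6.15 GeV.
Result: 6.15 × 1.518 × 10^24 = 9.339 × 10^24 s⁻¹.

9.339 × 10^24 s⁻¹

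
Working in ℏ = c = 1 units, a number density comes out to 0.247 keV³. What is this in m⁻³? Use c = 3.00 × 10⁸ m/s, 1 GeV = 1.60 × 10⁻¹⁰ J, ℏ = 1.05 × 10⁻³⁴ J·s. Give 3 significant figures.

Number density is [L]⁻³ = [E]³/(ℏc)³.
1 GeV³ → 1/(ℏc)³ × (1 GeV in J)³ = 1.31 × 10⁴⁷ m⁻³.
Convert the energy scale: 0.247 keV³ = 2.47 × 10⁻¹⁹ GeV³.
Result: 2.47 × 10⁻¹⁹ × 1.31 × 10⁴⁷ = 3.24 × 10²⁸ m⁻³.

3.24 × 10²⁸ m⁻³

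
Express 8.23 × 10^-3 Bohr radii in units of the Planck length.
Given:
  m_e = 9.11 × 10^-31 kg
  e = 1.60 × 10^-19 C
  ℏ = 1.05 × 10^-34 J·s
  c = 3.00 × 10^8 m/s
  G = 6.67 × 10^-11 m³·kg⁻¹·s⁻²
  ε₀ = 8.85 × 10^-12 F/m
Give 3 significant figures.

2.69 × 10^22

Bohr radius: a₀ = 4πε₀ℏ²/(m_e e²) = 5.26 × 10^-11 m
Planck length: ℓ_P = √(ℏG/c³) = 1.61 × 10^-35 m
8.23 × 10^-3 × 5.26 × 10^-11 / 1.61 × 10^-35 = 2.69 × 10^22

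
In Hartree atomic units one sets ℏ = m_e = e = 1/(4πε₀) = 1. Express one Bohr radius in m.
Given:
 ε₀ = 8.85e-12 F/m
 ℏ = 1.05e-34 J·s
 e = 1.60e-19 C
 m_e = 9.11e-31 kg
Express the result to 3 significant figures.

a₀ = 4πε₀ℏ²/(m_e e²)
  = 1.23e-78 / 2.33e-68
  = 5.26e-11 m

5.26e-11 m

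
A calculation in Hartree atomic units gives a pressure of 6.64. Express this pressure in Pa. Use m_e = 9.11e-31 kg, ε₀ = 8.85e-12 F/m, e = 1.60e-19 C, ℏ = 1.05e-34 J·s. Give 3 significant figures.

One atomic unit of pressure: P_au = E_h/a₀³ = m_e⁴e¹⁰/((4πε₀)⁵ℏ⁸) = 3.01e13 Pa.
6.64 × 3.01e13 Pa = 2.00e14 Pa

2.00e14 Pa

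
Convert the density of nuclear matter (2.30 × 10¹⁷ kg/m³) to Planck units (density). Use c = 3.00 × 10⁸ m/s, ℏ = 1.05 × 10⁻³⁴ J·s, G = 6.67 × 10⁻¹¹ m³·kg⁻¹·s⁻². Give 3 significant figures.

Planck density: ρ_P = c⁵/(ℏG²) = 5.20 × 10⁹⁶ kg/m³.
2.30 × 10¹⁷ / 5.20 × 10⁹⁶ = 4.42 × 10⁻⁸⁰

4.42 × 10⁻⁸⁰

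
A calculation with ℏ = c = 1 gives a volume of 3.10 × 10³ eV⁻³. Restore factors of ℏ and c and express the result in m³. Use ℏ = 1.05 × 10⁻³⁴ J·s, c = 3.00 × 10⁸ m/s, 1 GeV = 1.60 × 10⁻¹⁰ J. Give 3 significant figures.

Volume is [L]³ = [E]⁻³·(ℏc)³.
1 GeV⁻³ → (ℏc)³ × (1 GeV in J)⁻³ = 7.63 × 10⁻⁴⁸ m³.
Convert the energy scale: 3.10 × 10³ eV⁻³ = 3.10 × 10³⁰ GeV⁻³.
Result: 3.10 × 10³⁰ × 7.63 × 10⁻⁴⁸ = 2.37 × 10⁻¹⁷ m³.

2.37 × 10⁻¹⁷ m³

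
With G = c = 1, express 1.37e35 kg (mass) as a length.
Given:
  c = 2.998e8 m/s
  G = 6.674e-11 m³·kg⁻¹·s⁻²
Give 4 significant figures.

1.017e8 m

In G = c = 1 units mass has dimensions of length; the conversion factor is G/c².
1.37e35 kg × (G/c²) = 1.017e8 m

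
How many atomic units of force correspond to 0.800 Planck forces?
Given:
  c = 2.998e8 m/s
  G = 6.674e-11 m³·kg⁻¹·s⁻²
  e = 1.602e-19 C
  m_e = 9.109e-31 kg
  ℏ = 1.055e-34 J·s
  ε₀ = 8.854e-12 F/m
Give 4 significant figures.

1.178e51

Planck force: F_P = c⁴/G = 1.210e44 N
atomic unit of force: F_au = E_h/a₀ = m_e²e⁶/((4πε₀)³ℏ⁴) = 8.220e-8 N
0.800 × 1.210e44 / 8.220e-8 = 1.178e51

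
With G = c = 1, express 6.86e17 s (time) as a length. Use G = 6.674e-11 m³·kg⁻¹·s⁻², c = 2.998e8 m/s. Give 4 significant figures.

Time → length via c.
6.86e17 s × (c) = 2.057e26 m

2.057e26 m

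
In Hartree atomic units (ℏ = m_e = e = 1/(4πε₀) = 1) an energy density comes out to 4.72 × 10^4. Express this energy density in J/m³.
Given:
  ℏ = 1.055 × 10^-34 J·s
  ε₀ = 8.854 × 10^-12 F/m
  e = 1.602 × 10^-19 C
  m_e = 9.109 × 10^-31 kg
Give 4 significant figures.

One atomic unit of energy density: u_au = E_h/a₀³ = m_e⁴e¹⁰/((4πε₀)⁵ℏ⁸) = 2.929 × 10^13 J/m³.
4.72 × 10^4 × 2.929 × 10^13 J/m³ = 1.383 × 10^18 J/m³

1.383 × 10^18 J/m³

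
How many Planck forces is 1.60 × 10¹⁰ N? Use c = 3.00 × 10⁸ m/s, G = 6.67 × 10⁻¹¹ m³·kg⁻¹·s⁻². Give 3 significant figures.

1.32 × 10⁻³⁴

Planck force: F_P = c⁴/G = 1.21 × 10⁴⁴ N.
1.60 × 10¹⁰ / 1.21 × 10⁴⁴ = 1.32 × 10⁻³⁴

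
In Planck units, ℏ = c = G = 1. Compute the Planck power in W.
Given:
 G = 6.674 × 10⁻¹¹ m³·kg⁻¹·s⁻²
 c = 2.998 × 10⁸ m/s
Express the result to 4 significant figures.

From ℏ = c = G = 1 the power scale is P_P = c⁵/G.
  = 2.422 × 10⁴² / 6.674 × 10⁻¹¹
  = 3.629 × 10⁵² W

3.629 × 10⁵² W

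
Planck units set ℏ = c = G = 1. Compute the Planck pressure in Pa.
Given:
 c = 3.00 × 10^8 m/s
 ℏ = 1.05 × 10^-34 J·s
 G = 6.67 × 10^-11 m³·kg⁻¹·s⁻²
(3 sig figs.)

4.68 × 10^113 Pa

The unique combination of the constants set to 1 with dimensions of pressure is p_P = c⁷/(ℏG²).
  = 2.19 × 10^59 / 4.67 × 10^-55
  = 4.68 × 10^113 Pa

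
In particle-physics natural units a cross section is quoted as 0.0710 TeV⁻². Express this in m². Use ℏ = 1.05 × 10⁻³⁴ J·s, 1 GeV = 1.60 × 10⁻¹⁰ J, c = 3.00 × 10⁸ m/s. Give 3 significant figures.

Area is [L]² = [E]⁻²·(ℏc)²; restore (ℏc)².
1 GeV⁻² → (ℏc)² × (1 GeV in J)⁻² = 3.88 × 10⁻³² m².
Convert the energy scale: 0.0710 TeV⁻² = 7.10 × 10⁻⁸ GeV⁻².
Result: 7.10 × 10⁻⁸ × 3.88 × 10⁻³² = 2.75 × 10⁻³⁹ m².

2.75 × 10⁻³⁹ m²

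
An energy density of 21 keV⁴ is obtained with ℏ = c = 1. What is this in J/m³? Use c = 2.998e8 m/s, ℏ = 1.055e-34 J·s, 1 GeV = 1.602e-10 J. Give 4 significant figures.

4.371e14 J/m³

[E]/[L]³ = [E]⁴/(ℏc)³; restore (ℏc)⁻³.
1 GeV⁴ → 1/(ℏc)³ × (1 GeV in J)⁴ = 2.082e37 J/m³.
Convert the energy scale: 21 keV⁴ = 2.10e-23 GeV⁴.
Result: 2.10e-23 × 2.082e37 = 4.371e14 J/m³.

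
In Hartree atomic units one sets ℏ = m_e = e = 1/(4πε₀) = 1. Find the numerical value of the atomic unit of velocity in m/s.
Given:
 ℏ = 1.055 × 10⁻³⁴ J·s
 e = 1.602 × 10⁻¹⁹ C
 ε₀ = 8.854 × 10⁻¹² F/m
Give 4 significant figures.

v_au = e²/(4πε₀ℏ)
  = 2.566 × 10⁻³⁸ / 1.174 × 10⁻⁴⁴
  = 2.186 × 10⁶ m/s

2.186 × 10⁶ m/s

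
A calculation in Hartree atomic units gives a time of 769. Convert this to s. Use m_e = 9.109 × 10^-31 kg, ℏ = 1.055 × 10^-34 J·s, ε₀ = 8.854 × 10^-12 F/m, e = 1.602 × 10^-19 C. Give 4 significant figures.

1.863 × 10^-14 s

One atomic unit of time: τ_au = (4πε₀)²ℏ³/(m_e e⁴) = 2.423 × 10^-17 s.
769 × 2.423 × 10^-17 s = 1.863 × 10^-14 s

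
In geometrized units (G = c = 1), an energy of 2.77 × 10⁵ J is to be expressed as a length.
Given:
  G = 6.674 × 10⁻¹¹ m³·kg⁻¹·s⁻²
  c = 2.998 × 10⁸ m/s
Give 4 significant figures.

2.288 × 10⁻³⁹ m

Energy → length via G/c⁴.
2.77 × 10⁵ J × (G/c⁴) = 2.288 × 10⁻³⁹ m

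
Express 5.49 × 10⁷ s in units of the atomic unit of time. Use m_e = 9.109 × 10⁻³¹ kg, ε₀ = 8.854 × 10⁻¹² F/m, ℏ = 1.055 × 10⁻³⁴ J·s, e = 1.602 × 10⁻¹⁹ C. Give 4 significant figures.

2.266 × 10²⁴

atomic unit of time: τ_au = (4πε₀)²ℏ³/(m_e e⁴) = 2.423 × 10⁻¹⁷ s.
5.49 × 10⁷ / 2.423 × 10⁻¹⁷ = 2.266 × 10²⁴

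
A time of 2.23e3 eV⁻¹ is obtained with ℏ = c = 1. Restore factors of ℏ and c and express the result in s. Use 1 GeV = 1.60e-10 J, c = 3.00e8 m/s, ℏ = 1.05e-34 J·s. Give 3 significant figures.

1.46e-12 s

A time is [E]⁻¹ in ℏ=c=1; restore one factor of ℏ.
1 GeV⁻¹ → ℏ × (1 GeV in J)⁻¹ = 6.56e-25 s.
Convert the energy scale: 2.23e3 eV⁻¹ = 2.23e12 GeV⁻¹.
Result: 2.23e12 × 6.56e-25 = 1.46e-12 s.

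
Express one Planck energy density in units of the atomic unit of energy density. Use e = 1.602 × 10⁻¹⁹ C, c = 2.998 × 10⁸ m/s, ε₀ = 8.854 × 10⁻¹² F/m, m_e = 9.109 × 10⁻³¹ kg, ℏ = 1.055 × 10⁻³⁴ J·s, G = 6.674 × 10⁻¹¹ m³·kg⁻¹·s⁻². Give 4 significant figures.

Planck energy density: u_P = c⁷/(ℏG²) = 4.632 × 10¹¹³ J/m³
atomic unit of energy density: u_au = E_h/a₀³ = m_e⁴e¹⁰/((4πε₀)⁵ℏ⁸) = 2.929 × 10¹³ J/m³
ratio = 4.632 × 10¹¹³ / 2.929 × 10¹³ = 1.581 × 10¹⁰⁰

1.581 × 10¹⁰⁰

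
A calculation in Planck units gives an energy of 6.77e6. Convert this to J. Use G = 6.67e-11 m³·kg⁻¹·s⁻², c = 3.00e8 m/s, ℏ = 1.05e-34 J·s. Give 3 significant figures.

1.32e16 J

One Planck energy: E_P = √(ℏc⁵/G) = 1.96e9 J.
6.77e6 × 1.96e9 J = 1.32e16 J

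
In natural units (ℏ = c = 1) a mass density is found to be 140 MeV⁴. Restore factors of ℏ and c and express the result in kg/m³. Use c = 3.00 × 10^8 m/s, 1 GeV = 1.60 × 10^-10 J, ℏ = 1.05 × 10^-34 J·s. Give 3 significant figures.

Mass density is [E]/(c²[L]³) = [E]⁴/(ℏ³c⁵).
1 GeV⁴ → 1/(ℏ³c⁵) × (1 GeV in J)⁴ = 2.33 × 10^20 kg/m³.
Convert the energy scale: 140 MeV⁴ = 1.40 × 10^-10 GeV⁴.
Result: 1.40 × 10^-10 × 2.33 × 10^20 = 3.26 × 10^10 kg/m³.

3.26 × 10^10 kg/m³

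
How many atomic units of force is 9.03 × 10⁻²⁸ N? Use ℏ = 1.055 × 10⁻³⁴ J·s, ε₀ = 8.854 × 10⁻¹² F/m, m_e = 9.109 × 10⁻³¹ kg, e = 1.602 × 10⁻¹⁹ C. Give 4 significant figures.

atomic unit of force: F_au = E_h/a₀ = m_e²e⁶/((4πε₀)³ℏ⁴) = 8.220 × 10⁻⁸ N.
9.03 × 10⁻²⁸ / 8.220 × 10⁻⁸ = 1.099 × 10⁻²⁰

1.099 × 10⁻²⁰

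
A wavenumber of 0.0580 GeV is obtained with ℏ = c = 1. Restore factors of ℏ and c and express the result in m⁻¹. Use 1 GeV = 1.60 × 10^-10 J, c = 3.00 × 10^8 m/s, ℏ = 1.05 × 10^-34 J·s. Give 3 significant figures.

Inverse length is [E]/(ℏc).
1 GeV → 1/(ℏc) × (1 GeV in J) = 5.08 × 10^15 m⁻¹.
Result: 0.0580 × 5.08 × 10^15 = 2.95 × 10^14 m⁻¹.

2.95 × 10^14 m⁻¹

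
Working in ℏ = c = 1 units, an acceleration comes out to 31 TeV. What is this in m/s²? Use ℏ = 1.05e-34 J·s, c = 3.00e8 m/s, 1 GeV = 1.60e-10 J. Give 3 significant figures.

1.42e37 m/s²

Acceleration is [L]/[T]² = c·[E]/ℏ.
1 GeV → c/ℏ × (1 GeV in J) = 4.57e32 m/s².
Convert the energy scale: 31 TeV = 3.10e4 GeV.
Result: 3.10e4 × 4.57e32 = 1.42e37 m/s².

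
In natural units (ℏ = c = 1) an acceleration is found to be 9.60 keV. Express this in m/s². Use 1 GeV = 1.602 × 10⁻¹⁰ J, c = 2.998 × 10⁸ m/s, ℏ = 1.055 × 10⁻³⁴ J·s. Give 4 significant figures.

Acceleration is [L]/[T]² = c·[E]/ℏ.
1 GeV → c/ℏ × (1 GeV in J) = 4.552 × 10³² m/s².
Convert the energy scale: 9.60 keV = 9.60 × 10⁻⁶ GeV.
Result: 9.60 × 10⁻⁶ × 4.552 × 10³² = 4.370 × 10²⁷ m/s².

4.370 × 10²⁷ m/s²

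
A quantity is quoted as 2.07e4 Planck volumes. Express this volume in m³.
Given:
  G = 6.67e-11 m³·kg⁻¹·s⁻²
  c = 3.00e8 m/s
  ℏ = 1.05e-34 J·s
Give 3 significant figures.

8.65e-101 m³

One Planck volume: V_P = (ℏG/c³)^(3/2) = 4.18e-105 m³.
2.07e4 × 4.18e-105 m³ = 8.65e-101 m³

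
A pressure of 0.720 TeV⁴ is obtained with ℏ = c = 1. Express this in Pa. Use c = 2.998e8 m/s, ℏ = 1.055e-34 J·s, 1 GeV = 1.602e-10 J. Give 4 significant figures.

1.499e49 Pa

Pressure is [E]/[L]³ = [E]⁴/(ℏc)³.
1 GeV⁴ → 1/(ℏc)³ × (1 GeV in J)⁴ = 2.082e37 Pa.
Convert the energy scale: 0.720 TeV⁴ = 7.20e11 GeV⁴.
Result: 7.20e11 × 2.082e37 = 1.499e49 Pa.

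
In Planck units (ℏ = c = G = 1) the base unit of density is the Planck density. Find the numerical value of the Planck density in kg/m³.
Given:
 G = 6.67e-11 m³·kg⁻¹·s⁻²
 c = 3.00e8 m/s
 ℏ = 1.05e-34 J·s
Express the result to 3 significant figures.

ρ_P = c⁵/(ℏG²)
  = 2.43e42 / 4.67e-55
  = 5.20e96 kg/m³

5.20e96 kg/m³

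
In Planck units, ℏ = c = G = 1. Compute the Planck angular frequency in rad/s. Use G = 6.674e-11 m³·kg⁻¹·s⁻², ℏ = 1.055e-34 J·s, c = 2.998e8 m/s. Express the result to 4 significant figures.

1.855e43 rad/s

Dimensional analysis gives ω_P = √(c⁵/(ℏG)).
  = √(3.440e86)
  = 1.855e43 rad/s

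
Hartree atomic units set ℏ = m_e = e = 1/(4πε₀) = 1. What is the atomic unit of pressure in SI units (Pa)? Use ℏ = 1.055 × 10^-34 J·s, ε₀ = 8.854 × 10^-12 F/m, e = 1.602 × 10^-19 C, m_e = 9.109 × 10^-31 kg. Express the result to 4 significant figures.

Dimensional analysis gives P_au = E_h/a₀³ = m_e⁴e¹⁰/((4πε₀)⁵ℏ⁸).
E_h = 4.354 × 10^-18 J
a₀ = 5.297 × 10^-11 m
E_h/a₀³ = 2.929 × 10^13 Pa

2.929 × 10^13 Pa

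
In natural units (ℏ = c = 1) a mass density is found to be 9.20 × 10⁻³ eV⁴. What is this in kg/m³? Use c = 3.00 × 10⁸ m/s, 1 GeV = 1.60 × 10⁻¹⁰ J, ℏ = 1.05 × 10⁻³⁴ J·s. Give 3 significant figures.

2.14 × 10⁻¹⁸ kg/m³

Mass density is [E]/(c²[L]³) = [E]⁴/(ℏ³c⁵).
1 GeV⁴ → 1/(ℏ³c⁵) × (1 GeV in J)⁴ = 2.33 × 10²⁰ kg/m³.
Convert the energy scale: 9.20 × 10⁻³ eV⁴ = 9.20 × 10⁻³⁹ GeV⁴.
Result: 9.20 × 10⁻³⁹ × 2.33 × 10²⁰ = 2.14 × 10⁻¹⁸ kg/m³.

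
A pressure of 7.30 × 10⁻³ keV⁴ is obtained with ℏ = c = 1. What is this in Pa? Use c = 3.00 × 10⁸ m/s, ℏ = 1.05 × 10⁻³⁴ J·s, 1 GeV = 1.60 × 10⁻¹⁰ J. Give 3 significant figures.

Pressure is [E]/[L]³ = [E]⁴/(ℏc)³.
1 GeV⁴ → 1/(ℏc)³ × (1 GeV in J)⁴ = 2.10 × 10³⁷ Pa.
Convert the energy scale: 7.30 × 10⁻³ keV⁴ = 7.30 × 10⁻²⁷ GeV⁴.
Result: 7.30 × 10⁻²⁷ × 2.10 × 10³⁷ = 1.53 × 10¹¹ Pa.

1.53 × 10¹¹ Pa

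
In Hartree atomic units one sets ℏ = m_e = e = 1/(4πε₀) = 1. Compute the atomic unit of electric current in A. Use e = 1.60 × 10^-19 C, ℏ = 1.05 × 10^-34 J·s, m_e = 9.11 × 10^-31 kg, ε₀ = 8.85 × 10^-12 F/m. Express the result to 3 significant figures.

I_au = e E_h/ℏ = m_e e⁵/((4πε₀)²ℏ³)
E_h = 4.38 × 10^-18 J
e·E_h/ℏ = 6.67 × 10^-3 A

6.67 × 10^-3 A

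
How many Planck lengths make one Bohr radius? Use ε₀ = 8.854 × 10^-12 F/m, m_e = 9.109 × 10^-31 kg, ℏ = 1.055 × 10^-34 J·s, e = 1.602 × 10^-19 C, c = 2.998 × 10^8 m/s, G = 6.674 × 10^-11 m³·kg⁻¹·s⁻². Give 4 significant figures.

Bohr radius: a₀ = 4πε₀ℏ²/(m_e e²) = 5.297 × 10^-11 m
Planck length: ℓ_P = √(ℏG/c³) = 1.616 × 10^-35 m
ratio = 5.297 × 10^-11 / 1.616 × 10^-35 = 3.277 × 10^24

3.277 × 10^24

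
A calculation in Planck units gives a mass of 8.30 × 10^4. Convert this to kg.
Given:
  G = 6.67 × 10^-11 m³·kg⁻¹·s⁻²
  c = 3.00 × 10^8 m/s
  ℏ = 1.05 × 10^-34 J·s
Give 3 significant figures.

One Planck mass: m_P = √(ℏc/G) = 2.17 × 10^-8 kg.
8.30 × 10^4 × 2.17 × 10^-8 kg = 1.80 × 10^-3 kg

1.80 × 10^-3 kg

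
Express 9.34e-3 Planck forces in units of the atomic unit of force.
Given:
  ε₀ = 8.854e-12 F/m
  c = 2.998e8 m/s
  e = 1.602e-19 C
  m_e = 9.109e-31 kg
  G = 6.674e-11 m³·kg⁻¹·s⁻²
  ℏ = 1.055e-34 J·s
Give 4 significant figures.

1.375e49

Planck force: F_P = c⁴/G = 1.210e44 N
atomic unit of force: F_au = E_h/a₀ = m_e²e⁶/((4πε₀)³ℏ⁴) = 8.220e-8 N
9.34e-3 × 1.210e44 / 8.220e-8 = 1.375e49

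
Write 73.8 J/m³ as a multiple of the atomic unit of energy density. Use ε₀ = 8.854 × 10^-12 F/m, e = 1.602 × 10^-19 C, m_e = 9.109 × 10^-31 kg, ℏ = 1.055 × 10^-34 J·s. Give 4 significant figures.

atomic unit of energy density: u_au = E_h/a₀³ = m_e⁴e¹⁰/((4πε₀)⁵ℏ⁸) = 2.929 × 10^13 J/m³.
73.8 / 2.929 × 10^13 = 2.520 × 10^-12

2.520 × 10^-12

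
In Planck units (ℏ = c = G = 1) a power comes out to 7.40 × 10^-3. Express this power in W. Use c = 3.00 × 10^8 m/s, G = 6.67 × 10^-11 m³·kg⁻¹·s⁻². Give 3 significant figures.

2.70 × 10^50 W

One Planck power: P_P = c⁵/G = 3.64 × 10^52 W.
7.40 × 10^-3 × 3.64 × 10^52 W = 2.70 × 10^50 W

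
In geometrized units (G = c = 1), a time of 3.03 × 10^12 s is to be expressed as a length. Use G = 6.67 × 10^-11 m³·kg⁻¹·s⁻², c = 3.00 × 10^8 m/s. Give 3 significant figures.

Time → length via c.
3.03 × 10^12 s × (c) = 9.09 × 10^20 m

9.09 × 10^20 m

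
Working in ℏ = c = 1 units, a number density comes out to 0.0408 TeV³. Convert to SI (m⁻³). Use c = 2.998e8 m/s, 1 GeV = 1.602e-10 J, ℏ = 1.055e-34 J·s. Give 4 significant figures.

5.301e54 m⁻³

Number density is [L]⁻³ = [E]³/(ℏc)³.
1 GeV³ → 1/(ℏc)³ × (1 GeV in J)³ = 1.299e47 m⁻³.
Convert the energy scale: 0.0408 TeV³ = 4.08e7 GeV³.
Result: 4.08e7 × 1.299e47 = 5.301e54 m⁻³.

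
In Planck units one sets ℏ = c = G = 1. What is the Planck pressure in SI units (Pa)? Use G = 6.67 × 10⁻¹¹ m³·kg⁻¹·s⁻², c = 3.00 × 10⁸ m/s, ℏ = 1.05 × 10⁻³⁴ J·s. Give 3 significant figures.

p_P = c⁷/(ℏG²)
  = 2.19 × 10⁵⁹ / 4.67 × 10⁻⁵⁵
  = 4.68 × 10¹¹³ Pa

4.68 × 10¹¹³ Pa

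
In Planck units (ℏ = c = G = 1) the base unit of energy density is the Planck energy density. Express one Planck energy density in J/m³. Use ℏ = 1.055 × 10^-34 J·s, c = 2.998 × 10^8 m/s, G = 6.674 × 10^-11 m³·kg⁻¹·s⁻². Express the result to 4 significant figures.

u_P = c⁷/(ℏG²)
  = 2.177 × 10^59 / 4.699 × 10^-55
  = 4.632 × 10^113 J/m³

4.632 × 10^113 J/m³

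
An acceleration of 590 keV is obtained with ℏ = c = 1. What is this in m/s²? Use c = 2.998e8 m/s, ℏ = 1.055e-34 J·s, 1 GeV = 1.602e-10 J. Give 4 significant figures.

Acceleration is [L]/[T]² = c·[E]/ℏ.
1 GeV → c/ℏ × (1 GeV in J) = 4.552e32 m/s².
Convert the energy scale: 590 keV = 5.90e-4 GeV.
Result: 5.90e-4 × 4.552e32 = 2.686e29 m/s².

2.686e29 m/s²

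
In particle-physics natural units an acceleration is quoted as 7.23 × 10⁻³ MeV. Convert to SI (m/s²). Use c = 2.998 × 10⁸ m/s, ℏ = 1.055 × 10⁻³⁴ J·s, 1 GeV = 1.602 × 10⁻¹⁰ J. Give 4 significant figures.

Acceleration is [L]/[T]² = c·[E]/ℏ.
1 GeV → c/ℏ × (1 GeV in J) = 4.552 × 10³² m/s².
Convert the energy scale: 7.23 × 10⁻³ MeV = 7.23 × 10⁻⁶ GeV.
Result: 7.23 × 10⁻⁶ × 4.552 × 10³² = 3.291 × 10²⁷ m/s².

3.291 × 10²⁷ m/s²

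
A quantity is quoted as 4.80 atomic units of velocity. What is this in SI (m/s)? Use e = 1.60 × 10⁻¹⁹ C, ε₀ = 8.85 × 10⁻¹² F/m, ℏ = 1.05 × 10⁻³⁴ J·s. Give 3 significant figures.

One atomic unit of velocity: v_au = e²/(4πε₀ℏ) = 2.19 × 10⁶ m/s.
4.80 × 2.19 × 10⁶ m/s = 1.05 × 10⁷ m/s

1.05 × 10⁷ m/s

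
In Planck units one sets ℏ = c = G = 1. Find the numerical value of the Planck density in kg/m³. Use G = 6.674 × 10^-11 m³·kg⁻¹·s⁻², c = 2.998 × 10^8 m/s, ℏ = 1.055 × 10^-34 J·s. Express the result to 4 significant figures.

ρ_P = c⁵/(ℏG²)
  = 2.422 × 10^42 / 4.699 × 10^-55
  = 5.154 × 10^96 kg/m³

5.154 × 10^96 kg/m³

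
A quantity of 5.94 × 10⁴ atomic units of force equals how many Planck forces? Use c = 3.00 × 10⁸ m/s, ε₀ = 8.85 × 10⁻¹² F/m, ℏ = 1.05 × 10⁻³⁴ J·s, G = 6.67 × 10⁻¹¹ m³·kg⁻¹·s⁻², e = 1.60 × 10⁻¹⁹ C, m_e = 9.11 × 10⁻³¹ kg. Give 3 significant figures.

4.07 × 10⁻⁴⁷

atomic unit of force: F_au = E_h/a₀ = m_e²e⁶/((4πε₀)³ℏ⁴) = 8.33 × 10⁻⁸ N
Planck force: F_P = c⁴/G = 1.21 × 10⁴⁴ N
5.94 × 10⁴ × 8.33 × 10⁻⁸ / 1.21 × 10⁴⁴ = 4.07 × 10⁻⁴⁷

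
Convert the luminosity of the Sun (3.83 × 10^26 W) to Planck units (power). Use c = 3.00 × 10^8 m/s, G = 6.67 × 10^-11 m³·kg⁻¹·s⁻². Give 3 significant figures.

1.05 × 10^-26

Planck power: P_P = c⁵/G = 3.64 × 10^52 W.
3.83 × 10^26 / 3.64 × 10^52 = 1.05 × 10^-26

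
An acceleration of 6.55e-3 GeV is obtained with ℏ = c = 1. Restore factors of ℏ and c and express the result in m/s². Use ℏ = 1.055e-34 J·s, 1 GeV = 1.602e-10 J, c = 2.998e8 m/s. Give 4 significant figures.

Acceleration is [L]/[T]² = c·[E]/ℏ.
1 GeV → c/ℏ × (1 GeV in J) = 4.552e32 m/s².
Result: 6.55e-3 × 4.552e32 = 2.982e30 m/s².

2.982e30 m/s²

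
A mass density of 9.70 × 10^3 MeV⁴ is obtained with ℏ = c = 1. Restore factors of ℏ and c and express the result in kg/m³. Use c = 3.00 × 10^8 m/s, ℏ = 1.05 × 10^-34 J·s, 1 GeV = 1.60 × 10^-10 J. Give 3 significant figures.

2.26 × 10^12 kg/m³

Mass density is [E]/(c²[L]³) = [E]⁴/(ℏ³c⁵).
1 GeV⁴ → 1/(ℏ³c⁵) × (1 GeV in J)⁴ = 2.33 × 10^20 kg/m³.
Convert the energy scale: 9.70 × 10^3 MeV⁴ = 9.70 × 10^-9 GeV⁴.
Result: 9.70 × 10^-9 × 2.33 × 10^20 = 2.26 × 10^12 kg/m³.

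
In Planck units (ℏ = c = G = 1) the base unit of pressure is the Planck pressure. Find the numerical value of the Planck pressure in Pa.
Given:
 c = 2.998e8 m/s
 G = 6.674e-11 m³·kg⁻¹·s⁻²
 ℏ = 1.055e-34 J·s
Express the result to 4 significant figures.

p_P = c⁷/(ℏG²)
  = 2.177e59 / 4.699e-55
  = 4.632e113 Pa

4.632e113 Pa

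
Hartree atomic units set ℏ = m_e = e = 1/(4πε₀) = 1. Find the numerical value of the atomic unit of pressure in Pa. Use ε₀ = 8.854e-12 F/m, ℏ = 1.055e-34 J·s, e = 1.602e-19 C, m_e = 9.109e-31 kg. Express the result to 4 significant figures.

2.929e13 Pa

From ℏ = m_e = e = 1/(4πε₀) = 1 the pressure scale is P_au = E_h/a₀³ = m_e⁴e¹⁰/((4πε₀)⁵ℏ⁸).
E_h = 4.354e-18 J
a₀ = 5.297e-11 m
E_h/a₀³ = 2.929e13 Pa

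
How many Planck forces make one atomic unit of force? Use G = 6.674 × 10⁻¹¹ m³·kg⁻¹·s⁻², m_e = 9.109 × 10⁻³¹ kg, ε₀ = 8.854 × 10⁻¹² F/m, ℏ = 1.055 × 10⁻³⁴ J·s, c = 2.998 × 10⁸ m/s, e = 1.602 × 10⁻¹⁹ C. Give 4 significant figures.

atomic unit of force: F_au = E_h/a₀ = m_e²e⁶/((4πε₀)³ℏ⁴) = 8.220 × 10⁻⁸ N
Planck force: F_P = c⁴/G = 1.210 × 10⁴⁴ N
ratio = 8.220 × 10⁻⁸ / 1.210 × 10⁴⁴ = 6.791 × 10⁻⁵²

6.791 × 10⁻⁵²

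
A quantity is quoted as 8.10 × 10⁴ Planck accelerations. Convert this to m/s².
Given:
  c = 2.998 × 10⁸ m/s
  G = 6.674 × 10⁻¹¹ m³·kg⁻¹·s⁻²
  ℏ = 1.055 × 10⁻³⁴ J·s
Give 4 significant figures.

4.504 × 10⁵⁶ m/s²

One Planck acceleration: a_P = √(c⁷/(ℏG)) = 5.560 × 10⁵¹ m/s².
8.10 × 10⁴ × 5.560 × 10⁵¹ m/s² = 4.504 × 10⁵⁶ m/s²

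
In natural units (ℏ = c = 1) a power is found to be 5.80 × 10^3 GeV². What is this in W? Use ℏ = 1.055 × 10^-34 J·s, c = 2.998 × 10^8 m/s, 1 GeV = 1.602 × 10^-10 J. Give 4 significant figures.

1.411 × 10^18 W

Power is [E]/[T] = [E]²/ℏ.
1 GeV² → 1/ℏ × (1 GeV in J)² = 2.433 × 10^14 W.
Result: 5.80 × 10^3 × 2.433 × 10^14 = 1.411 × 10^18 W.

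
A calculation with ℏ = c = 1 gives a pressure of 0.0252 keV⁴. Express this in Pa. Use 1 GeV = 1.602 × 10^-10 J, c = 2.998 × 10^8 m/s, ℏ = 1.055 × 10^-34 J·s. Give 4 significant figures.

Pressure is [E]/[L]³ = [E]⁴/(ℏc)³.
1 GeV⁴ → 1/(ℏc)³ × (1 GeV in J)⁴ = 2.082 × 10^37 Pa.
Convert the energy scale: 0.0252 keV⁴ = 2.52 × 10^-26 GeV⁴.
Result: 2.52 × 10^-26 × 2.082 × 10^37 = 5.246 × 10^11 Pa.

5.246 × 10^11 Pa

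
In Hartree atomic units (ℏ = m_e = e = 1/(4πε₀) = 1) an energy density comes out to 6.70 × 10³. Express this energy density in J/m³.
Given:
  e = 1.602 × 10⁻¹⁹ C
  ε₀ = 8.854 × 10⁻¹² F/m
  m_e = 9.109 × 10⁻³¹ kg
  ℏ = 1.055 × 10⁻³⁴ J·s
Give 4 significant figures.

1.963 × 10¹⁷ J/m³

One atomic unit of energy density: u_au = E_h/a₀³ = m_e⁴e¹⁰/((4πε₀)⁵ℏ⁸) = 2.929 × 10¹³ J/m³.
6.70 × 10³ × 2.929 × 10¹³ J/m³ = 1.963 × 10¹⁷ J/m³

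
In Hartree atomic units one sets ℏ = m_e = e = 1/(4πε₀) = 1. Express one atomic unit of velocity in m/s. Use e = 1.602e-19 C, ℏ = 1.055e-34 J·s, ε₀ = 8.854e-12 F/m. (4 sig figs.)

2.186e6 m/s

v_au = e²/(4πε₀ℏ)
  = 2.566e-38 / 1.174e-44
  = 2.186e6 m/s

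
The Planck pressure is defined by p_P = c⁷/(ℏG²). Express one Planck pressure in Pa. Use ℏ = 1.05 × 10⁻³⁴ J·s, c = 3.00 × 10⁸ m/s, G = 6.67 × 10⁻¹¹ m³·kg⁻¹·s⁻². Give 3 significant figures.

4.68 × 10¹¹³ Pa

p_P = c⁷/(ℏG²)
  = 2.19 × 10⁵⁹ / 4.67 × 10⁻⁵⁵
  = 4.68 × 10¹¹³ Pa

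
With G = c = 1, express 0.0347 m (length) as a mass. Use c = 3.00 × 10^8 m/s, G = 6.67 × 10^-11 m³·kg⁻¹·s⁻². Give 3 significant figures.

4.68 × 10^25 kg

Length → mass via c²/G.
0.0347 m × (c²/G) = 4.68 × 10^25 kg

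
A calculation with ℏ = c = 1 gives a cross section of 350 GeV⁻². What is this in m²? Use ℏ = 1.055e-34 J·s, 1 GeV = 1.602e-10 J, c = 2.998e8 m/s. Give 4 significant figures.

1.364e-29 m²

Area is [L]² = [E]⁻²·(ℏc)²; restore (ℏc)².
1 GeV⁻² → (ℏc)² × (1 GeV in J)⁻² = 3.898e-32 m².
Result: 350 × 3.898e-32 = 1.364e-29 m².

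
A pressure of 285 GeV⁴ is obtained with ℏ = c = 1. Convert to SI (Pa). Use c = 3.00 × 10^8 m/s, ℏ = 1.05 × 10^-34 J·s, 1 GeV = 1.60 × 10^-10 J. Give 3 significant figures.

Pressure is [E]/[L]³ = [E]⁴/(ℏc)³.
1 GeV⁴ → 1/(ℏc)³ × (1 GeV in J)⁴ = 2.10 × 10^37 Pa.
Result: 285 × 2.10 × 10^37 = 5.98 × 10^39 Pa.

5.98 × 10^39 Pa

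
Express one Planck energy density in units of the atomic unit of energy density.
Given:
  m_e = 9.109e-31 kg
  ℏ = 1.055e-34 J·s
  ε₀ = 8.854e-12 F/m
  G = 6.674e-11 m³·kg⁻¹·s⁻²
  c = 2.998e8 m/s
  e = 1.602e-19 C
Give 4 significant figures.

1.581e100

Planck energy density: u_P = c⁷/(ℏG²) = 4.632e113 J/m³
atomic unit of energy density: u_au = E_h/a₀³ = m_e⁴e¹⁰/((4πε₀)⁵ℏ⁸) = 2.929e13 J/m³
ratio = 4.632e113 / 2.929e13 = 1.581e100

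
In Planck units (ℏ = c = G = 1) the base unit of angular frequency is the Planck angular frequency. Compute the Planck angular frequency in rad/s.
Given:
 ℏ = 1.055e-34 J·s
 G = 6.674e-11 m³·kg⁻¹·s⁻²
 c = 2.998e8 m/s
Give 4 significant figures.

1.855e43 rad/s

ω_P = √(c⁵/(ℏG))
  = √(3.440e86)
  = 1.855e43 rad/s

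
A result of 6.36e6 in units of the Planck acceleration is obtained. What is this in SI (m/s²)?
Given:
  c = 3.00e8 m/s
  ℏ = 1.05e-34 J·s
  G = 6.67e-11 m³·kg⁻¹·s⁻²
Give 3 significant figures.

3.55e58 m/s²

One Planck acceleration: a_P = √(c⁷/(ℏG)) = 5.59e51 m/s².
6.36e6 × 5.59e51 m/s² = 3.55e58 m/s²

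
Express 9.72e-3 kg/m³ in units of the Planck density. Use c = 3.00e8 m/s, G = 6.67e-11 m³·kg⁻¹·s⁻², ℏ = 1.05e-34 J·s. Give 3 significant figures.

Planck density: ρ_P = c⁵/(ℏG²) = 5.20e96 kg/m³.
9.72e-3 / 5.20e96 = 1.87e-99

1.87e-99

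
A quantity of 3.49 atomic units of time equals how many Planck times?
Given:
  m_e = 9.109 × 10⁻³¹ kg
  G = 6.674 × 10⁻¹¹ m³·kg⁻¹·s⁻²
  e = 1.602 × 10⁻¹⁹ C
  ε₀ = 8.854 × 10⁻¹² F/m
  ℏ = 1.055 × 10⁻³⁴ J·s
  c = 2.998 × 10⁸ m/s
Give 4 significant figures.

atomic unit of time: τ_au = (4πε₀)²ℏ³/(m_e e⁴) = 2.423 × 10⁻¹⁷ s
Planck time: t_P = √(ℏG/c⁵) = 5.392 × 10⁻⁴⁴ s
3.49 × 2.423 × 10⁻¹⁷ / 5.392 × 10⁻⁴⁴ = 1.568 × 10²⁷

1.568 × 10²⁷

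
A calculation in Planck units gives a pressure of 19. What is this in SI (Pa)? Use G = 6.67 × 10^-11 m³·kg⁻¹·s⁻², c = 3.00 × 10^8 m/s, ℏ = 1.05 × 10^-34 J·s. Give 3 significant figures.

One Planck pressure: p_P = c⁷/(ℏG²) = 4.68 × 10^113 Pa.
19 × 4.68 × 10^113 Pa = 8.90 × 10^114 Pa

8.90 × 10^114 Pa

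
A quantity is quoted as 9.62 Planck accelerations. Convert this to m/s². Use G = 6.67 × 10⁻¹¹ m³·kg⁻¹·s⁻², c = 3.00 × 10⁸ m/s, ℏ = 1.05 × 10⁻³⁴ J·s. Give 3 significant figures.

One Planck acceleration: a_P = √(c⁷/(ℏG)) = 5.59 × 10⁵¹ m/s².
9.62 × 5.59 × 10⁵¹ m/s² = 5.38 × 10⁵² m/s²

5.38 × 10⁵² m/s²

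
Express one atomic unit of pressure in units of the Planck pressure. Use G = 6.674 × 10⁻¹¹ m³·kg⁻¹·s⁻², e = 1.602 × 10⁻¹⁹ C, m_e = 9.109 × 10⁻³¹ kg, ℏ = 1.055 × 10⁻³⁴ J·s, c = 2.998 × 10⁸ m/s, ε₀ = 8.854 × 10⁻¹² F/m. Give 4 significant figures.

atomic unit of pressure: P_au = E_h/a₀³ = m_e⁴e¹⁰/((4πε₀)⁵ℏ⁸) = 2.929 × 10¹³ Pa
Planck pressure: p_P = c⁷/(ℏG²) = 4.632 × 10¹¹³ Pa
ratio = 2.929 × 10¹³ / 4.632 × 10¹¹³ = 6.323 × 10⁻¹⁰¹

6.323 × 10⁻¹⁰¹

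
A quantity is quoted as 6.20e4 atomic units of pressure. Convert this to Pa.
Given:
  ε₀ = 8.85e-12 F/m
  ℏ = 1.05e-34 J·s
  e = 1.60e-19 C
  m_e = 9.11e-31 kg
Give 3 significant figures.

1.87e18 Pa

One atomic unit of pressure: P_au = E_h/a₀³ = m_e⁴e¹⁰/((4πε₀)⁵ℏ⁸) = 3.01e13 Pa.
6.20e4 × 3.01e13 Pa = 1.87e18 Pa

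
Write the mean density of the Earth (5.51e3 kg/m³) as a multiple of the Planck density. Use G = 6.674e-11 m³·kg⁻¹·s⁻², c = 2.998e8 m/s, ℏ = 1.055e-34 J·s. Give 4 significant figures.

1.069e-93

Planck density: ρ_P = c⁵/(ℏG²) = 5.154e96 kg/m³.
5.51e3 / 5.154e96 = 1.069e-93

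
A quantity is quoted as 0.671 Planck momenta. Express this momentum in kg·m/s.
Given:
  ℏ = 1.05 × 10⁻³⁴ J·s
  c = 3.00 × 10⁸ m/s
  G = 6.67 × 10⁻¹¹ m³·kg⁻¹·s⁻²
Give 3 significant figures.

4.37 kg·m/s

One Planck momentum: p_P = √(ℏc³/G) = 6.52 kg·m/s.
0.671 × 6.52 kg·m/s = 4.37 kg·m/s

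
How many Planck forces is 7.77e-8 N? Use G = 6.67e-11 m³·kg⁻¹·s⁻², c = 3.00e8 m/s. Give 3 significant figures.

Planck force: F_P = c⁴/G = 1.21e44 N.
7.77e-8 / 1.21e44 = 6.40e-52

6.40e-52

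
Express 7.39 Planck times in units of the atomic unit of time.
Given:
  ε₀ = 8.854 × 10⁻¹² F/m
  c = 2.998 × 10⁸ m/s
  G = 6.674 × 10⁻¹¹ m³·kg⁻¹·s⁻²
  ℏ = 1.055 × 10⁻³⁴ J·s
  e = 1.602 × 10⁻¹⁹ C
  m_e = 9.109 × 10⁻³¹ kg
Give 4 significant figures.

Planck time: t_P = √(ℏG/c⁵) = 5.392 × 10⁻⁴⁴ s
atomic unit of time: τ_au = (4πε₀)²ℏ³/(m_e e⁴) = 2.423 × 10⁻¹⁷ s
7.39 × 5.392 × 10⁻⁴⁴ / 2.423 × 10⁻¹⁷ = 1.645 × 10⁻²⁶

1.645 × 10⁻²⁶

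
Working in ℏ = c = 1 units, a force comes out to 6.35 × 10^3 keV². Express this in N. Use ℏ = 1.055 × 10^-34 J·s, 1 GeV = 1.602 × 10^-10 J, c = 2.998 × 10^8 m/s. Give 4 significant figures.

Force is [E]/[L] = [E]²/(ℏc); restore (ℏc)⁻¹.
1 GeV² → 1/(ℏc) × (1 GeV in J)² = 8.114 × 10^5 N.
Convert the energy scale: 6.35 × 10^3 keV² = 6.35 × 10^-9 GeV².
Result: 6.35 × 10^-9 × 8.114 × 10^5 = 5.152 × 10^-3 N.

5.152 × 10^-3 N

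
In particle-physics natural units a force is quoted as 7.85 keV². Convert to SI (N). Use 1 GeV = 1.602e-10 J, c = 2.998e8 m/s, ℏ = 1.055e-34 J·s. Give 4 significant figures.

6.370e-6 N

Force is [E]/[L] = [E]²/(ℏc); restore (ℏc)⁻¹.
1 GeV² → 1/(ℏc) × (1 GeV in J)² = 8.114e5 N.
Convert the energy scale: 7.85 keV² = 7.85e-12 GeV².
Result: 7.85e-12 × 8.114e5 = 6.370e-6 N.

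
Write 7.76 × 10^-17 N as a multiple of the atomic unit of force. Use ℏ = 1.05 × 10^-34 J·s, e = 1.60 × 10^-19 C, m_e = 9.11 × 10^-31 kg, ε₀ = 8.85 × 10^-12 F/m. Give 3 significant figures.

9.32 × 10^-10

atomic unit of force: F_au = E_h/a₀ = m_e²e⁶/((4πε₀)³ℏ⁴) = 8.33 × 10^-8 N.
7.76 × 10^-17 / 8.33 × 10^-8 = 9.32 × 10^-10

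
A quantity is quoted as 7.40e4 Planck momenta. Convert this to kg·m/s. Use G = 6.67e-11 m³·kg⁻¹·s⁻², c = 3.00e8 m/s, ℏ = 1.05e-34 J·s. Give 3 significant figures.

4.82e5 kg·m/s

One Planck momentum: p_P = √(ℏc³/G) = 6.52 kg·m/s.
7.40e4 × 6.52 kg·m/s = 4.82e5 kg·m/s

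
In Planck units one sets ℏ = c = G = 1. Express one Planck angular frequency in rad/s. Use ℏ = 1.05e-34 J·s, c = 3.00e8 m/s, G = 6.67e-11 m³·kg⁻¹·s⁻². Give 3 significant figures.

1.86e43 rad/s

ω_P = √(c⁵/(ℏG))
  = √(3.47e86)
  = 1.86e43 rad/s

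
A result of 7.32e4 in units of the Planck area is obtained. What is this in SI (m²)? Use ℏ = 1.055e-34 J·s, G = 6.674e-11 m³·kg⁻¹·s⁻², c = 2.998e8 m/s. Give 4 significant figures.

One Planck area: A_P = ℏG/c³ = 2.613e-70 m².
7.32e4 × 2.613e-70 m² = 1.913e-65 m²

1.913e-65 m²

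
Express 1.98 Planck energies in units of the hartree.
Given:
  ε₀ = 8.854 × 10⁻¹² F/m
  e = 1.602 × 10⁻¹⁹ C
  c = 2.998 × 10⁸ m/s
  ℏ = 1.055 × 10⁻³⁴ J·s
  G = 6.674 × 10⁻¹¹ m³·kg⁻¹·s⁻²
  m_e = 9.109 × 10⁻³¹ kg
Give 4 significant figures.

8.897 × 10²⁶

Planck energy: E_P = √(ℏc⁵/G) = 1.957 × 10⁹ J
hartree: E_h = m_e e⁴/(4πε₀ℏ)² = 4.354 × 10⁻¹⁸ J
1.98 × 1.957 × 10⁹ / 4.354 × 10⁻¹⁸ = 8.897 × 10²⁶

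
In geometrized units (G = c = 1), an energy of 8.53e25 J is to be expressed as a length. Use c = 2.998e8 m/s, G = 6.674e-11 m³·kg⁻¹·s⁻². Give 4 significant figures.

Energy → length via G/c⁴.
8.53e25 J × (G/c⁴) = 7.047e-19 m

7.047e-19 m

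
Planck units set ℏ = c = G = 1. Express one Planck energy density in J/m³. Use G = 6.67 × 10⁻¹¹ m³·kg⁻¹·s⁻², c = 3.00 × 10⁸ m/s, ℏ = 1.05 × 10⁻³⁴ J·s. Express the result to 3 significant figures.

The unique combination of the constants set to 1 with dimensions of energy density is u_P = c⁷/(ℏG²).
  = 2.19 × 10⁵⁹ / 4.67 × 10⁻⁵⁵
  = 4.68 × 10¹¹³ J/m³

4.68 × 10¹¹³ J/m³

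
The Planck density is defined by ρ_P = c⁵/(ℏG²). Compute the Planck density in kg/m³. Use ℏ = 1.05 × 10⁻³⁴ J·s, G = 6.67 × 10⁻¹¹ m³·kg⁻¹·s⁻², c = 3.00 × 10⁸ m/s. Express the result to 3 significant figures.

5.20 × 10⁹⁶ kg/m³

ρ_P = c⁵/(ℏG²)
  = 2.43 × 10⁴² / 4.67 × 10⁻⁵⁵
  = 5.20 × 10⁹⁶ kg/m³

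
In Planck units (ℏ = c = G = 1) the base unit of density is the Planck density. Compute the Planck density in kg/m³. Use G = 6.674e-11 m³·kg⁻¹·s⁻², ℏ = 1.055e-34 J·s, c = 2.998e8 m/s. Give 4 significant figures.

5.154e96 kg/m³

ρ_P = c⁵/(ℏG²)
  = 2.422e42 / 4.699e-55
  = 5.154e96 kg/m³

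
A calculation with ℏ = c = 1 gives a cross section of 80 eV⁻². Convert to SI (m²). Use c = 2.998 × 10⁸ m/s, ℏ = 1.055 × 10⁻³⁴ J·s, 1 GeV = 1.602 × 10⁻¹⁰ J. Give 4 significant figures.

Area is [L]² = [E]⁻²·(ℏc)²; restore (ℏc)².
1 GeV⁻² → (ℏc)² × (1 GeV in J)⁻² = 3.898 × 10⁻³² m².
Convert the energy scale: 80 eV⁻² = 8.00 × 10¹⁹ GeV⁻².
Result: 8.00 × 10¹⁹ × 3.898 × 10⁻³² = 3.118 × 10⁻¹² m².

3.118 × 10⁻¹² m²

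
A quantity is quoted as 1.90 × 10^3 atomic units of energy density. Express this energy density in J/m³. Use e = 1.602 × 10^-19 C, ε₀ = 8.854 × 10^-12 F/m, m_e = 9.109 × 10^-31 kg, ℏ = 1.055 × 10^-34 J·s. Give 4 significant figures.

One atomic unit of energy density: u_au = E_h/a₀³ = m_e⁴e¹⁰/((4πε₀)⁵ℏ⁸) = 2.929 × 10^13 J/m³.
1.90 × 10^3 × 2.929 × 10^13 J/m³ = 5.565 × 10^16 J/m³

5.565 × 10^16 J/m³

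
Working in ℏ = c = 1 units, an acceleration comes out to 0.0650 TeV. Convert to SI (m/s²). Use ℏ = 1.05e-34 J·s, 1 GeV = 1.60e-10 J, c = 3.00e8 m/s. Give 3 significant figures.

Acceleration is [L]/[T]² = c·[E]/ℏ.
1 GeV → c/ℏ × (1 GeV in J) = 4.57e32 m/s².
Convert the energy scale: 0.0650 TeV = 65 GeV.
Result: 65 × 4.57e32 = 2.97e34 m/s².

2.97e34 m/s²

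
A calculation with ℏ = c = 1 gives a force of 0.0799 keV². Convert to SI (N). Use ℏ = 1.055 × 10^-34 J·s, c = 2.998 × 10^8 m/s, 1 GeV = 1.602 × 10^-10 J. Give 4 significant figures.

6.483 × 10^-8 N

Force is [E]/[L] = [E]²/(ℏc); restore (ℏc)⁻¹.
1 GeV² → 1/(ℏc) × (1 GeV in J)² = 8.114 × 10^5 N.
Convert the energy scale: 0.0799 keV² = 7.99 × 10^-14 GeV².
Result: 7.99 × 10^-14 × 8.114 × 10^5 = 6.483 × 10^-8 N.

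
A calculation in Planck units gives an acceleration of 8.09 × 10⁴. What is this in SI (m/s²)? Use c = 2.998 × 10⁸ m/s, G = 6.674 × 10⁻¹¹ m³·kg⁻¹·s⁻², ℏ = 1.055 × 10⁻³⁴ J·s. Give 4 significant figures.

4.498 × 10⁵⁶ m/s²

One Planck acceleration: a_P = √(c⁷/(ℏG)) = 5.560 × 10⁵¹ m/s².
8.09 × 10⁴ × 5.560 × 10⁵¹ m/s² = 4.498 × 10⁵⁶ m/s²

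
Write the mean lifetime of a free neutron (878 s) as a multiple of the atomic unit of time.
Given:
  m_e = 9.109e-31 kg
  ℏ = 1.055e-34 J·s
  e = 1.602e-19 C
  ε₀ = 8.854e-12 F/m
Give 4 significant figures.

3.624e19

atomic unit of time: τ_au = (4πε₀)²ℏ³/(m_e e⁴) = 2.423e-17 s.
878 / 2.423e-17 = 3.624e19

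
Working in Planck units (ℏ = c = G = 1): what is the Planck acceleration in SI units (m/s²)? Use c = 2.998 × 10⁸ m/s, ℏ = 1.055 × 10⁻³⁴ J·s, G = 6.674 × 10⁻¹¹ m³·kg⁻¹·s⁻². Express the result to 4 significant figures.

5.560 × 10⁵¹ m/s²

The unique combination of the constants set to 1 with dimensions of acceleration is a_P = √(c⁷/(ℏG)).
  = √(3.092 × 10¹⁰³)
  = 5.560 × 10⁵¹ m/s²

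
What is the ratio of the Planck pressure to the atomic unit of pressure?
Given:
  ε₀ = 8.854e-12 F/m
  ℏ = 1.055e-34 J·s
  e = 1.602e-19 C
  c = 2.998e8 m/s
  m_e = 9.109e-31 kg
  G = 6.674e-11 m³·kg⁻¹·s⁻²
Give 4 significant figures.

Planck pressure: p_P = c⁷/(ℏG²) = 4.632e113 Pa
atomic unit of pressure: P_au = E_h/a₀³ = m_e⁴e¹⁰/((4πε₀)⁵ℏ⁸) = 2.929e13 Pa
ratio = 4.632e113 / 2.929e13 = 1.581e100

1.581e100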